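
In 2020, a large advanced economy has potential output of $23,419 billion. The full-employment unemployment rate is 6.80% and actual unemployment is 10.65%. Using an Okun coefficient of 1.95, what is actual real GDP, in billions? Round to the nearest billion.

$21,661 billion

Unemployment gap = 10.65 - 6.8 = 3.85 points, so the output gap is -1.95 × 3.85 = -7.5075%.
Actual GDP = 23419 × (1 - 7.5075/100) = 23419 × 0.924925 ≈ 21661 billion.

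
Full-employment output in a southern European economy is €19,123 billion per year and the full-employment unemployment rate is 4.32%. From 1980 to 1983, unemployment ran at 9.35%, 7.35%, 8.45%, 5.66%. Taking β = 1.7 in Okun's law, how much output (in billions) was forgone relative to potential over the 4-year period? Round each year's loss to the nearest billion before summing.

€4,399 billion

Year 1980: gap = -1.7 × (9.35 - 4.32) = -8.551%, loss ≈ 19123 × 8.551/100 ≈ 1635.
Year 1981: gap = -1.7 × (7.35 - 4.32) = -5.151%, loss ≈ 19123 × 5.151/100 ≈ 985.
Year 1982: gap = -1.7 × (8.45 - 4.32) = -7.021%, loss ≈ 19123 × 7.021/100 ≈ 1343.
Year 1983: gap = -1.7 × (5.66 - 4.32) = -2.278%, loss ≈ 19123 × 2.278/100 ≈ 436.
Total lost output = 1635 + 985 + 1343 + 436 = 4399 billion.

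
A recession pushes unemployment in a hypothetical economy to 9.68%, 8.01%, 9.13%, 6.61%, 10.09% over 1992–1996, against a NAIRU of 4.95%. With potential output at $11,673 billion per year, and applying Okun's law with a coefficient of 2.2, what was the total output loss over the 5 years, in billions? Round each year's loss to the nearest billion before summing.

$4,820 billion

Year 1992: gap = -2.2 × (9.68 - 4.95) = -10.406%, loss ≈ 11673 × 10.406/100 ≈ 1215.
Year 1993: gap = -2.2 × (8.01 - 4.95) = -6.732%, loss ≈ 11673 × 6.732/100 ≈ 786.
Year 1994: gap = -2.2 × (9.13 - 4.95) = -9.196%, loss ≈ 11673 × 9.196/100 ≈ 1073.
Year 1995: gap = -2.2 × (6.61 - 4.95) = -3.652%, loss ≈ 11673 × 3.652/100 ≈ 426.
Year 1996: gap = -2.2 × (10.09 - 4.95) = -11.308%, loss ≈ 11673 × 11.308/100 ≈ 1320.
Total lost output = 1215 + 786 + 1073 + 426 + 1320 = 4820 billion.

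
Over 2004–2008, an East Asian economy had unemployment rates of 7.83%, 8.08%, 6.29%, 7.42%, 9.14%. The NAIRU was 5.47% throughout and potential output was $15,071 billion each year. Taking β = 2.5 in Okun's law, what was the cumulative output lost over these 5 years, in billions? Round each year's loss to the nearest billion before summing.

$4,299 billion

Year 2004: gap = -2.5 × (7.83 - 5.47) = -5.9%, loss ≈ 15071 × 5.9/100 ≈ 889.
Year 2005: gap = -2.5 × (8.08 - 5.47) = -6.525%, loss ≈ 15071 × 6.525/100 ≈ 983.
Year 2006: gap = -2.5 × (6.29 - 5.47) = -2.05%, loss ≈ 15071 × 2.05/100 ≈ 309.
Year 2007: gap = -2.5 × (7.42 - 5.47) = -4.875%, loss ≈ 15071 × 4.875/100 ≈ 735.
Year 2008: gap = -2.5 × (9.14 - 5.47) = -9.175%, loss ≈ 15071 × 9.175/100 ≈ 1383.
Total lost output = 889 + 983 + 309 + 735 + 1383 = 4299 billion.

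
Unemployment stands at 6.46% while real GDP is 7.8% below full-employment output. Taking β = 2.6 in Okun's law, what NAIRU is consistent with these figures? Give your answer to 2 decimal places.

3.46%

From Okun's law, u - u* = -(output gap)/β = -(-7.8)/2.6 = 3 points.
So u* = 6.46 - 3 = 3.46%.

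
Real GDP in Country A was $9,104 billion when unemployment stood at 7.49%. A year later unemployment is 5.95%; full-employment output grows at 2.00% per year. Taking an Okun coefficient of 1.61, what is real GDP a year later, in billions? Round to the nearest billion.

$9,512 billion

Δu = 5.95 - 7.49 = -1.54 points.
Okun's law (growth form): g_Y = g_Y* - β × Δu = 2.00 - 1.61 × (-1.54) = 2 + 2.4794 = 4.4794%.
Real GDP in the next year = 9104 × (1 + 4.4794/100) = 9104 × 1.044794 ≈ 9512 billion.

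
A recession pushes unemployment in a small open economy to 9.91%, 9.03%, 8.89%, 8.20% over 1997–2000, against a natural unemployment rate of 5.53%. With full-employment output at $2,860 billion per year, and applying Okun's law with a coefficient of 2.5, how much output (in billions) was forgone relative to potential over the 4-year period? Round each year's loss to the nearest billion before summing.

Year 1997: gap = -2.5 × (9.91 - 5.53) = -10.95%, loss ≈ 2860 × 10.95/100 ≈ 313.
Year 1998: gap = -2.5 × (9.03 - 5.53) = -8.75%, loss ≈ 2860 × 8.75/100 ≈ 250.
Year 1999: gap = -2.5 × (8.89 - 5.53) = -8.4%, loss ≈ 2860 × 8.4/100 ≈ 240.
Year 2000: gap = -2.5 × (8.2 - 5.53) = -6.675%, loss ≈ 2860 × 6.675/100 ≈ 191.
Total lost output = 313 + 250 + 240 + 191 = 994 billion.

$994 billion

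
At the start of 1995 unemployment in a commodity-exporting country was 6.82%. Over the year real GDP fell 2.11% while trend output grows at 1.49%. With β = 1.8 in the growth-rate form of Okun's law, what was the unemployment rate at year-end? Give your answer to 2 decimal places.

8.82%

Growth-rate Okun's law: g_Y = g_Y* - β × Δu, so Δu = (g_Y* - g_Y)/β.
Δu = (1.49 + 2.11)/1.8 = 3.6/1.8 = 2.00 percentage points.
Year-end unemployment = 6.82 + 2 = 8.82%.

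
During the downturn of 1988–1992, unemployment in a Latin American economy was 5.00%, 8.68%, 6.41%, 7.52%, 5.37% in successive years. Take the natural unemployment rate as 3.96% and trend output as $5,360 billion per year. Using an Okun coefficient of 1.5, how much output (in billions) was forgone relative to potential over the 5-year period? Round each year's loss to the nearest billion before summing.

$1,059 billion

Year 1988: gap = -1.5 × (5 - 3.96) = -1.56%, loss ≈ 5360 × 1.56/100 ≈ 84.
Year 1989: gap = -1.5 × (8.68 - 3.96) = -7.08%, loss ≈ 5360 × 7.08/100 ≈ 379.
Year 1990: gap = -1.5 × (6.41 - 3.96) = -3.675%, loss ≈ 5360 × 3.675/100 ≈ 197.
Year 1991: gap = -1.5 × (7.52 - 3.96) = -5.34%, loss ≈ 5360 × 5.34/100 ≈ 286.
Year 1992: gap = -1.5 × (5.37 - 3.96) = -2.115%, loss ≈ 5360 × 2.115/100 ≈ 113.
Total lost output = 84 + 379 + 197 + 286 + 113 = 1059 billion.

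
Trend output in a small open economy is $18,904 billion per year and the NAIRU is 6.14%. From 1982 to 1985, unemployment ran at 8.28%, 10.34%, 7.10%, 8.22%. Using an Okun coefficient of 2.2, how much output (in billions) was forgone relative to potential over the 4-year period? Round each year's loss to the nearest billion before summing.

Year 1982: gap = -2.2 × (8.28 - 6.14) = -4.708%, loss ≈ 18904 × 4.708/100 ≈ 890.
Year 1983: gap = -2.2 × (10.34 - 6.14) = -9.24%, loss ≈ 18904 × 9.24/100 ≈ 1747.
Year 1984: gap = -2.2 × (7.1 - 6.14) = -2.112%, loss ≈ 18904 × 2.112/100 ≈ 399.
Year 1985: gap = -2.2 × (8.22 - 6.14) = -4.576%, loss ≈ 18904 × 4.576/100 ≈ 865.
Total lost output = 890 + 1747 + 399 + 865 = 3901 billion.

$3,901 billion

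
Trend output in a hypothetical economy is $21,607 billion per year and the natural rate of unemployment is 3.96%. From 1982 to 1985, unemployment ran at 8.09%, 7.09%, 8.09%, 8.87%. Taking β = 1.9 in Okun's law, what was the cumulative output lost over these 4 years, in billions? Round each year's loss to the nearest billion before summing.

$6,693 billion

Year 1982: gap = -1.9 × (8.09 - 3.96) = -7.847%, loss ≈ 21607 × 7.847/100 ≈ 1696.
Year 1983: gap = -1.9 × (7.09 - 3.96) = -5.947%, loss ≈ 21607 × 5.947/100 ≈ 1285.
Year 1984: gap = -1.9 × (8.09 - 3.96) = -7.847%, loss ≈ 21607 × 7.847/100 ≈ 1696.
Year 1985: gap = -1.9 × (8.87 - 3.96) = -9.329%, loss ≈ 21607 × 9.329/100 ≈ 2016.
Total lost output = 1696 + 1285 + 1696 + 2016 = 6693 billion.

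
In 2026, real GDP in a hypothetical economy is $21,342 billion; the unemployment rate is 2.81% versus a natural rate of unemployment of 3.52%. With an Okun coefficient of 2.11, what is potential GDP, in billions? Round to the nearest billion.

Unemployment gap = 2.81 - 3.52 = -0.71 points, so output gap = -2.11 × (-0.71) = 1.4981%.
Since Y = Y* × (1 + gap/100), Y* = 21342/1.014981 ≈ 21027 billion.

$21,027 billion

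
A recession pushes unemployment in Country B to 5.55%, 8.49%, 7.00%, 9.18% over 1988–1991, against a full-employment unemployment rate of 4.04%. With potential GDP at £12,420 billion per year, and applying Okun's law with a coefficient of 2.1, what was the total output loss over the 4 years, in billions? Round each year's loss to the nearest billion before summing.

£3,668 billion

Year 1988: gap = -2.1 × (5.55 - 4.04) = -3.171%, loss ≈ 12420 × 3.171/100 ≈ 394.
Year 1989: gap = -2.1 × (8.49 - 4.04) = -9.345%, loss ≈ 12420 × 9.345/100 ≈ 1161.
Year 1990: gap = -2.1 × (7 - 4.04) = -6.216%, loss ≈ 12420 × 6.216/100 ≈ 772.
Year 1991: gap = -2.1 × (9.18 - 4.04) = -10.794%, loss ≈ 12420 × 10.794/100 ≈ 1341.
Total lost output = 394 + 1161 + 772 + 1341 = 3668 billion.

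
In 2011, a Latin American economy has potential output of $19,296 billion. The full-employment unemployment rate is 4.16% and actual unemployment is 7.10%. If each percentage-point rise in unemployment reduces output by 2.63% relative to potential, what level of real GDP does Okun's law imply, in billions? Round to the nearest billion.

$17,804 billion

Unemployment gap = 7.1 - 4.16 = 2.94 points, so the output gap is -2.63 × 2.94 = -7.7322%.
Actual GDP = 19296 × (1 - 7.7322/100) = 19296 × 0.922678 ≈ 17804 billion.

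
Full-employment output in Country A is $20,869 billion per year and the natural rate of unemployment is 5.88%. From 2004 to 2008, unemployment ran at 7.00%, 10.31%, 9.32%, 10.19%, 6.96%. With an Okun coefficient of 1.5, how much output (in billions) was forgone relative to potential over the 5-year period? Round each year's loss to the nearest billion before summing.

Year 2004: gap = -1.5 × (7 - 5.88) = -1.68%, loss ≈ 20869 × 1.68/100 ≈ 351.
Year 2005: gap = -1.5 × (10.31 - 5.88) = -6.645%, loss ≈ 20869 × 6.645/100 ≈ 1387.
Year 2006: gap = -1.5 × (9.32 - 5.88) = -5.16%, loss ≈ 20869 × 5.16/100 ≈ 1077.
Year 2007: gap = -1.5 × (10.19 - 5.88) = -6.465%, loss ≈ 20869 × 6.465/100 ≈ 1349.
Year 2008: gap = -1.5 × (6.96 - 5.88) = -1.62%, loss ≈ 20869 × 1.62/100 ≈ 338.
Total lost output = 351 + 1387 + 1077 + 1349 + 338 = 4502 billion.

$4,502 billion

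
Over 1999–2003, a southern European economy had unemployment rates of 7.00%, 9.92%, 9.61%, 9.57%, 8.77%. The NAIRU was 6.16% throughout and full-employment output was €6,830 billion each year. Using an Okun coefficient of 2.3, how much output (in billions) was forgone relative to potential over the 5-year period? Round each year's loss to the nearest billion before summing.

€2,211 billion

Year 1999: gap = -2.3 × (7 - 6.16) = -1.932%, loss ≈ 6830 × 1.932/100 ≈ 132.
Year 2000: gap = -2.3 × (9.92 - 6.16) = -8.648%, loss ≈ 6830 × 8.648/100 ≈ 591.
Year 2001: gap = -2.3 × (9.61 - 6.16) = -7.935%, loss ≈ 6830 × 7.935/100 ≈ 542.
Year 2002: gap = -2.3 × (9.57 - 6.16) = -7.843%, loss ≈ 6830 × 7.843/100 ≈ 536.
Year 2003: gap = -2.3 × (8.77 - 6.16) = -6.003%, loss ≈ 6830 × 6.003/100 ≈ 410.
Total lost output = 132 + 591 + 542 + 536 + 410 = 2211 billion.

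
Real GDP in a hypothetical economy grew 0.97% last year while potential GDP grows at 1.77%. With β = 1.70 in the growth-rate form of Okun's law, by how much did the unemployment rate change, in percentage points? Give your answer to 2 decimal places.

0.47 percentage points

Growth-rate Okun's law: g_Y = g_Y* - β × Δu, so Δu = (g_Y* - g_Y)/β.
Δu = (1.77 - 0.97)/1.70 = 0.8/1.70 = 0.47 percentage points.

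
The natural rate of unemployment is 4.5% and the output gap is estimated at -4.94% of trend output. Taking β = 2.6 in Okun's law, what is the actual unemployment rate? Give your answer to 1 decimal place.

From Okun's law, u - u* = -(output gap)/β = -(-4.94)/2.6 = 1.9 points.
So u = 4.5 + 1.9 = 6.4%.

6.4%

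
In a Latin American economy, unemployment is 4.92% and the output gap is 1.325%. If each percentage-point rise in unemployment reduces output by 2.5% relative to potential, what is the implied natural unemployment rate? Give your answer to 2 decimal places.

From Okun's law, u - u* = -(output gap)/β = -(1.325)/2.5 = -0.53 points.
So u* = 4.92 + 0.53 = 5.45%.

5.45%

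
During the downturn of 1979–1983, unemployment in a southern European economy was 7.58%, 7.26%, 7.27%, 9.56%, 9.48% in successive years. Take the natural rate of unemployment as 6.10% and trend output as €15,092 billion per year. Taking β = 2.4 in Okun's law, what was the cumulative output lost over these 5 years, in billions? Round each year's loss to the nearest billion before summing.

Year 1979: gap = -2.4 × (7.58 - 6.1) = -3.552%, loss ≈ 15092 × 3.552/100 ≈ 536.
Year 1980: gap = -2.4 × (7.26 - 6.1) = -2.784%, loss ≈ 15092 × 2.784/100 ≈ 420.
Year 1981: gap = -2.4 × (7.27 - 6.1) = -2.808%, loss ≈ 15092 × 2.808/100 ≈ 424.
Year 1982: gap = -2.4 × (9.56 - 6.1) = -8.304%, loss ≈ 15092 × 8.304/100 ≈ 1253.
Year 1983: gap = -2.4 × (9.48 - 6.1) = -8.112%, loss ≈ 15092 × 8.112/100 ≈ 1224.
Total lost output = 536 + 420 + 424 + 1253 + 1224 = 3857 billion.

€3,857 billion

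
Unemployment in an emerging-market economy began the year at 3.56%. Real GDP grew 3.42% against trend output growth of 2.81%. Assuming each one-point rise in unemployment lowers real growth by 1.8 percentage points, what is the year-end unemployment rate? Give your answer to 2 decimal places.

3.22%

Growth-rate Okun's law: g_Y = g_Y* - β × Δu, so Δu = (g_Y* - g_Y)/β.
Δu = (2.81 - 3.42)/1.8 = -0.61/1.8 = -0.34 percentage points.
Year-end unemployment = 3.56 - 0.34 = 3.22%.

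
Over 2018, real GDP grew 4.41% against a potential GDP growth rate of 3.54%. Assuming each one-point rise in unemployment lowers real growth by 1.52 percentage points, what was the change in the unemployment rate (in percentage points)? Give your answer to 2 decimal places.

Growth-rate Okun's law: g_Y = g_Y* - β × Δu, so Δu = (g_Y* - g_Y)/β.
Δu = (3.54 - 4.41)/1.52 = -0.87/1.52 = -0.57 percentage points.

-0.57 percentage points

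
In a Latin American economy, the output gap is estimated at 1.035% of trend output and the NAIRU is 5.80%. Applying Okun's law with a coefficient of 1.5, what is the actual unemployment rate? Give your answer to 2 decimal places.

From Okun's law, u - u* = -(output gap)/β = -(1.035)/1.5 = -0.69 points.
So u = 5.8 - 0.69 = 5.11%.

5.11%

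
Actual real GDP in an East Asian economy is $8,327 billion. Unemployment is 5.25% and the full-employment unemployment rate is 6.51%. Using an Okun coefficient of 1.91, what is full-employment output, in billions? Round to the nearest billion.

$8,131 billion

Unemployment gap = 5.25 - 6.51 = -1.26 points, so output gap = -1.91 × (-1.26) = 2.4066%.
Since Y = Y* × (1 + gap/100), Y* = 8327/1.024066 ≈ 8131 billion.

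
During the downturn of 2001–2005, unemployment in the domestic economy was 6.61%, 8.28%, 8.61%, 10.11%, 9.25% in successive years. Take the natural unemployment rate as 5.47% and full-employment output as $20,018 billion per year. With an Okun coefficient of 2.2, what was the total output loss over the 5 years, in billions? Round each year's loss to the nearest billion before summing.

Year 2001: gap = -2.2 × (6.61 - 5.47) = -2.508%, loss ≈ 20018 × 2.508/100 ≈ 502.
Year 2002: gap = -2.2 × (8.28 - 5.47) = -6.182%, loss ≈ 20018 × 6.182/100 ≈ 1238.
Year 2003: gap = -2.2 × (8.61 - 5.47) = -6.908%, loss ≈ 20018 × 6.908/100 ≈ 1383.
Year 2004: gap = -2.2 × (10.11 - 5.47) = -10.208%, loss ≈ 20018 × 10.208/100 ≈ 2043.
Year 2005: gap = -2.2 × (9.25 - 5.47) = -8.316%, loss ≈ 20018 × 8.316/100 ≈ 1665.
Total lost output = 502 + 1238 + 1383 + 2043 + 1665 = 6831 billion.

$6,831 billion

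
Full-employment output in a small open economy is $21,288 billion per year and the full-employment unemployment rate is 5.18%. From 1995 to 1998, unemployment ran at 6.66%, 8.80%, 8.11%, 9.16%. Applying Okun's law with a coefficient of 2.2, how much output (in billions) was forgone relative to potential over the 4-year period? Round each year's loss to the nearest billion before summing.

Year 1995: gap = -2.2 × (6.66 - 5.18) = -3.256%, loss ≈ 21288 × 3.256/100 ≈ 693.
Year 1996: gap = -2.2 × (8.8 - 5.18) = -7.964%, loss ≈ 21288 × 7.964/100 ≈ 1695.
Year 1997: gap = -2.2 × (8.11 - 5.18) = -6.446%, loss ≈ 21288 × 6.446/100 ≈ 1372.
Year 1998: gap = -2.2 × (9.16 - 5.18) = -8.756%, loss ≈ 21288 × 8.756/100 ≈ 1864.
Total lost output = 693 + 1695 + 1372 + 1864 = 5624 billion.

$5,624 billion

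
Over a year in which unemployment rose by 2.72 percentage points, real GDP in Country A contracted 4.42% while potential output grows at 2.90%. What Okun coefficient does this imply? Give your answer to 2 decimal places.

Growth form: g_Y = g_Y* - β × Δu, so β = (g_Y* - g_Y)/Δu.
β = (2.9 + 4.42)/2.72 = 7.32/2.72 = 2.69.

β ≈ 2.69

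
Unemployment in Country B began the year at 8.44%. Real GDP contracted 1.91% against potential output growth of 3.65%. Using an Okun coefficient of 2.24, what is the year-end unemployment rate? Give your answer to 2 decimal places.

Growth-rate Okun's law: g_Y = g_Y* - β × Δu, so Δu = (g_Y* - g_Y)/β.
Δu = (3.65 + 1.91)/2.24 = 5.56/2.24 = 2.48 percentage points.
Year-end unemployment = 8.44 + 2.48 = 10.92%.

10.92%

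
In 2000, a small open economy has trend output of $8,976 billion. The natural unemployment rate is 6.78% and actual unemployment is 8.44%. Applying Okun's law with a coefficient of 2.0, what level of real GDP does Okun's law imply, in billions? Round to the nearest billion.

$8,678 billion

Unemployment gap = 8.44 - 6.78 = 1.66 points, so the output gap is -2 × 1.66 = -3.32%.
Actual GDP = 8976 × (1 - 3.32/100) = 8976 × 0.9668 ≈ 8678 billion.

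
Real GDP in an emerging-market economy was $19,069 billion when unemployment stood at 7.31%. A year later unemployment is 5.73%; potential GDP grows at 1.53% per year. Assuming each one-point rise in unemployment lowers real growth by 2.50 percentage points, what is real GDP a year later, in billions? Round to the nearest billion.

$20,114 billion

Δu = 5.73 - 7.31 = -1.58 points.
Okun's law (growth form): g_Y = g_Y* - β × Δu = 1.53 - 2.50 × (-1.58) = 1.53 + 3.95 = 5.48%.
Real GDP in the next year = 19069 × (1 + 5.48/100) = 19069 × 1.0548 ≈ 20114 billion.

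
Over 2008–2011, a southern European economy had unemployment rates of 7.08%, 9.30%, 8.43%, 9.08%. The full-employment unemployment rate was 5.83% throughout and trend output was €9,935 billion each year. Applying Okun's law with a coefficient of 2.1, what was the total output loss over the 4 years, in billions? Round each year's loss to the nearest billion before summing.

Year 2008: gap = -2.1 × (7.08 - 5.83) = -2.625%, loss ≈ 9935 × 2.625/100 ≈ 261.
Year 2009: gap = -2.1 × (9.3 - 5.83) = -7.287%, loss ≈ 9935 × 7.287/100 ≈ 724.
Year 2010: gap = -2.1 × (8.43 - 5.83) = -5.46%, loss ≈ 9935 × 5.46/100 ≈ 542.
Year 2011: gap = -2.1 × (9.08 - 5.83) = -6.825%, loss ≈ 9935 × 6.825/100 ≈ 678.
Total lost output = 261 + 724 + 542 + 678 = 2205 billion.

€2,205 billion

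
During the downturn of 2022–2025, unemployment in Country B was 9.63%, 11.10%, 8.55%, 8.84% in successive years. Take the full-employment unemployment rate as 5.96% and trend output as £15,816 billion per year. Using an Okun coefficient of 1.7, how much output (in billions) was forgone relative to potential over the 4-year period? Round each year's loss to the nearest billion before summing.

Year 2022: gap = -1.7 × (9.63 - 5.96) = -6.239%, loss ≈ 15816 × 6.239/100 ≈ 987.
Year 2023: gap = -1.7 × (11.1 - 5.96) = -8.738%, loss ≈ 15816 × 8.738/100 ≈ 1382.
Year 2024: gap = -1.7 × (8.55 - 5.96) = -4.403%, loss ≈ 15816 × 4.403/100 ≈ 696.
Year 2025: gap = -1.7 × (8.84 - 5.96) = -4.896%, loss ≈ 15816 × 4.896/100 ≈ 774.
Total lost output = 987 + 1382 + 696 + 774 = 3839 billion.

£3,839 billion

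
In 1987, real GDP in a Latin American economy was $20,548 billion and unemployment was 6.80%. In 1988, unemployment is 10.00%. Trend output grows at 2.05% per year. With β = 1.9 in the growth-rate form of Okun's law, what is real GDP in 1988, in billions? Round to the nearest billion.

Δu = 10 - 6.8 = 3.2 points.
Okun's law (growth form): g_Y = g_Y* - β × Δu = 2.05 - 1.9 × (3.20) = 2.05 - 6.08 = -4.03%.
Real GDP in the next year = 20548 × (1 - 4.03/100) = 20548 × 0.9597 ≈ 19720 billion.

$19,720 billion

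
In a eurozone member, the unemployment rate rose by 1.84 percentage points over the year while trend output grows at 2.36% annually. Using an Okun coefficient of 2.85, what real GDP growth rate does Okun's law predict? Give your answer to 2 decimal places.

Growth-rate Okun's law: g_Y = g_Y* - β × Δu.
g_Y = 2.36 - 2.85 × (1.84) = 2.36 - 5.244 = -2.884%, i.e. -2.88% to 2 d.p.

-2.88%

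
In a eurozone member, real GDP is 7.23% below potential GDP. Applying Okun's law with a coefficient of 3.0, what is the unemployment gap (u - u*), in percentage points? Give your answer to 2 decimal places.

2.41 percentage points

Okun's law: output gap = -β × (u - u*), so u - u* = -(output gap)/β.
u - u* = -(-7.23)/3.0 = 2.41 percentage points.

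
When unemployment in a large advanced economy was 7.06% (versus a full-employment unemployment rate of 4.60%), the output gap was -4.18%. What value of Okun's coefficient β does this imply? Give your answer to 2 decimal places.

Okun's law: output gap = -β × (u - u*).
-4.18 = -β × (7.06 - 4.6) = -β × 2.46, so β = 4.18/2.46 = 1.70.

β ≈ 1.70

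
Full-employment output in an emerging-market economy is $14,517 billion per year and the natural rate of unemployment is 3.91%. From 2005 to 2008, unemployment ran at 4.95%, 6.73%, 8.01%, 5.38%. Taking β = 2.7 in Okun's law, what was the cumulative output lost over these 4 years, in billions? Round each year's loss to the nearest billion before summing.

Year 2005: gap = -2.7 × (4.95 - 3.91) = -2.808%, loss ≈ 14517 × 2.808/100 ≈ 408.
Year 2006: gap = -2.7 × (6.73 - 3.91) = -7.614%, loss ≈ 14517 × 7.614/100 ≈ 1105.
Year 2007: gap = -2.7 × (8.01 - 3.91) = -11.07%, loss ≈ 14517 × 11.07/100 ≈ 1607.
Year 2008: gap = -2.7 × (5.38 - 3.91) = -3.969%, loss ≈ 14517 × 3.969/100 ≈ 576.
Total lost output = 408 + 1105 + 1607 + 576 = 3696 billion.

$3,696 billion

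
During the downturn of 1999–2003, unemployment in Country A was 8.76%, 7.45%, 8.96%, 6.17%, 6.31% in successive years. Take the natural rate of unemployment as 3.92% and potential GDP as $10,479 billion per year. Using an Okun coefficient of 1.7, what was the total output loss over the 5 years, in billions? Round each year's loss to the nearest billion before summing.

Year 1999: gap = -1.7 × (8.76 - 3.92) = -8.228%, loss ≈ 10479 × 8.228/100 ≈ 862.
Year 2000: gap = -1.7 × (7.45 - 3.92) = -6.001%, loss ≈ 10479 × 6.001/100 ≈ 629.
Year 2001: gap = -1.7 × (8.96 - 3.92) = -8.568%, loss ≈ 10479 × 8.568/100 ≈ 898.
Year 2002: gap = -1.7 × (6.17 - 3.92) = -3.825%, loss ≈ 10479 × 3.825/100 ≈ 401.
Year 2003: gap = -1.7 × (6.31 - 3.92) = -4.063%, loss ≈ 10479 × 4.063/100 ≈ 426.
Total lost output = 862 + 629 + 898 + 401 + 426 = 3216 billion.

$3,216 billion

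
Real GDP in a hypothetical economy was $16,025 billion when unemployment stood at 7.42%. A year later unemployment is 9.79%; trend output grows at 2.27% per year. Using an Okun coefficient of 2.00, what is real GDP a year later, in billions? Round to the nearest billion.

$15,629 billion

Δu = 9.79 - 7.42 = 2.37 points.
Okun's law (growth form): g_Y = g_Y* - β × Δu = 2.27 - 2.00 × (2.37) = 2.27 - 4.74 = -2.47%.
Real GDP in the next year = 16025 × (1 - 2.47/100) = 16025 × 0.9753 ≈ 15629 billion.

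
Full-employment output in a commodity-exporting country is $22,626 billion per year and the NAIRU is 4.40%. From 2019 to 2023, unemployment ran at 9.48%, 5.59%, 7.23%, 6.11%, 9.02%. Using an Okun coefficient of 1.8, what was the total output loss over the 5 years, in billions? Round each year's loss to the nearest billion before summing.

$6,285 billion

Year 2019: gap = -1.8 × (9.48 - 4.4) = -9.144%, loss ≈ 22626 × 9.144/100 ≈ 2069.
Year 2020: gap = -1.8 × (5.59 - 4.4) = -2.142%, loss ≈ 22626 × 2.142/100 ≈ 485.
Year 2021: gap = -1.8 × (7.23 - 4.4) = -5.094%, loss ≈ 22626 × 5.094/100 ≈ 1153.
Year 2022: gap = -1.8 × (6.11 - 4.4) = -3.078%, loss ≈ 22626 × 3.078/100 ≈ 696.
Year 2023: gap = -1.8 × (9.02 - 4.4) = -8.316%, loss ≈ 22626 × 8.316/100 ≈ 1882.
Total lost output = 2069 + 485 + 1153 + 696 + 1882 = 6285 billion.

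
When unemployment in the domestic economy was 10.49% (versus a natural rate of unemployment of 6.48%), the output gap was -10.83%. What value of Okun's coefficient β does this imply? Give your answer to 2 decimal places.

β ≈ 2.70

Okun's law: output gap = -β × (u - u*).
-10.83 = -β × (10.49 - 6.48) = -β × 4.01, so β = 10.83/4.01 = 2.70.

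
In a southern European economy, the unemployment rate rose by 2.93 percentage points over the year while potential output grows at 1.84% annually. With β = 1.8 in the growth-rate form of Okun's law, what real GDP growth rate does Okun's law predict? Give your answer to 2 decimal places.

Growth-rate Okun's law: g_Y = g_Y* - β × Δu.
g_Y = 1.84 - 1.8 × (2.93) = 1.84 - 5.274 = -3.434%, i.e. -3.43% to 2 d.p.

-3.43%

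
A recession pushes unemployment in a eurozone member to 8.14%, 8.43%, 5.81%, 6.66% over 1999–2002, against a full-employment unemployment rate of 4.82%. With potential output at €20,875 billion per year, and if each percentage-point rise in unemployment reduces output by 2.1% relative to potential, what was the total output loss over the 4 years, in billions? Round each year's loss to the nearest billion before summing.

€4,279 billion

Year 1999: gap = -2.1 × (8.14 - 4.82) = -6.972%, loss ≈ 20875 × 6.972/100 ≈ 1455.
Year 2000: gap = -2.1 × (8.43 - 4.82) = -7.581%, loss ≈ 20875 × 7.581/100 ≈ 1583.
Year 2001: gap = -2.1 × (5.81 - 4.82) = -2.079%, loss ≈ 20875 × 2.079/100 ≈ 434.
Year 2002: gap = -2.1 × (6.66 - 4.82) = -3.864%, loss ≈ 20875 × 3.864/100 ≈ 807.
Total lost output = 1455 + 1583 + 434 + 807 = 4279 billion.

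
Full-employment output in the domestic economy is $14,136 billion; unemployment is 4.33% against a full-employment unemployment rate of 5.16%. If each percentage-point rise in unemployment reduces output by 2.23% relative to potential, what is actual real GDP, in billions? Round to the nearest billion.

Unemployment gap = 4.33 - 5.16 = -0.83 points, so the output gap is -2.23 × (-0.83) = 1.8509%.
Actual GDP = 14136 × (1 + 1.8509/100) = 14136 × 1.018509 ≈ 14398 billion.

$14,398 billion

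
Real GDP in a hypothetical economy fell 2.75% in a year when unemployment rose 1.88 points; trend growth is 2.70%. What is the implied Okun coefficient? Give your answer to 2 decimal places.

Growth form: g_Y = g_Y* - β × Δu, so β = (g_Y* - g_Y)/Δu.
β = (2.7 + 2.75)/1.88 = 5.45/1.88 = 2.90.

β ≈ 2.90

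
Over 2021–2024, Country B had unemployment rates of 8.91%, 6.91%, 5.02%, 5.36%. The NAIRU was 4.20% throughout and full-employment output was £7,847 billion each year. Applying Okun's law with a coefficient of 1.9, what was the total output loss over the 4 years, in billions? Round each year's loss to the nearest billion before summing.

Year 2021: gap = -1.9 × (8.91 - 4.2) = -8.949%, loss ≈ 7847 × 8.949/100 ≈ 702.
Year 2022: gap = -1.9 × (6.91 - 4.2) = -5.149%, loss ≈ 7847 × 5.149/100 ≈ 404.
Year 2023: gap = -1.9 × (5.02 - 4.2) = -1.558%, loss ≈ 7847 × 1.558/100 ≈ 122.
Year 2024: gap = -1.9 × (5.36 - 4.2) = -2.204%, loss ≈ 7847 × 2.204/100 ≈ 173.
Total lost output = 702 + 404 + 122 + 173 = 1401 billion.

£1,401 billion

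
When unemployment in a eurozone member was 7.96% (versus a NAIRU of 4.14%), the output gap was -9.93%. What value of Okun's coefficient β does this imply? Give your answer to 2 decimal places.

β ≈ 2.60

Okun's law: output gap = -β × (u - u*).
-9.93 = -β × (7.96 - 4.14) = -β × 3.82, so β = 9.93/3.82 = 2.60.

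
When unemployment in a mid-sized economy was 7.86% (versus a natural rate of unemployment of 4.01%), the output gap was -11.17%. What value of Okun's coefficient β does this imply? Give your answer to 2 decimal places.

Okun's law: output gap = -β × (u - u*).
-11.17 = -β × (7.86 - 4.01) = -β × 3.85, so β = 11.17/3.85 = 2.90.

β ≈ 2.90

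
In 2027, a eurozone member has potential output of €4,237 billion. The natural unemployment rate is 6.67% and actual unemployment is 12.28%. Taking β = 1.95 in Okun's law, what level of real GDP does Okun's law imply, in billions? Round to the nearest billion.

Unemployment gap = 12.28 - 6.67 = 5.61 points, so the output gap is -1.95 × 5.61 = -10.9395%.
Actual GDP = 4237 × (1 - 10.9395/100) = 4237 × 0.890605 ≈ 3773 billion.

€3,773 billion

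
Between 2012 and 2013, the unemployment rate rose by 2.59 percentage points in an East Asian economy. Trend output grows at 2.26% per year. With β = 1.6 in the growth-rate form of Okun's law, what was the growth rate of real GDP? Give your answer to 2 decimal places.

-1.88%

Growth-rate Okun's law: g_Y = g_Y* - β × Δu.
g_Y = 2.26 - 1.6 × (2.59) = 2.26 - 4.144 = -1.884%, i.e. -1.88% to 2 d.p.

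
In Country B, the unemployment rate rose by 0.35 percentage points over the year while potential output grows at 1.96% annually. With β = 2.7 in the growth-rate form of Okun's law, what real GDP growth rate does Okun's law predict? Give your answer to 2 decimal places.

1.02%

Growth-rate Okun's law: g_Y = g_Y* - β × Δu.
g_Y = 1.96 - 2.7 × (0.35) = 1.96 - 0.945 = 1.015%, i.e. 1.02% to 2 d.p.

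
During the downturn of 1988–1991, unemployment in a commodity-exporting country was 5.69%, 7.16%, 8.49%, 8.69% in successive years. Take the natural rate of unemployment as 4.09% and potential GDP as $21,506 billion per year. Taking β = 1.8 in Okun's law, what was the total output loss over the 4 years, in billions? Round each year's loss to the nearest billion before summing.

Year 1988: gap = -1.8 × (5.69 - 4.09) = -2.88%, loss ≈ 21506 × 2.88/100 ≈ 619.
Year 1989: gap = -1.8 × (7.16 - 4.09) = -5.526%, loss ≈ 21506 × 5.526/100 ≈ 1188.
Year 1990: gap = -1.8 × (8.49 - 4.09) = -7.92%, loss ≈ 21506 × 7.92/100 ≈ 1703.
Year 1991: gap = -1.8 × (8.69 - 4.09) = -8.28%, loss ≈ 21506 × 8.28/100 ≈ 1781.
Total lost output = 619 + 1188 + 1703 + 1781 = 5291 billion.

$5,291 billion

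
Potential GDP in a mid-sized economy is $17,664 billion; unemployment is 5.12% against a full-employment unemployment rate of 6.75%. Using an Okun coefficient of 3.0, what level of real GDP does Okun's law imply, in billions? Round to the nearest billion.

$18,528 billion

Unemployment gap = 5.12 - 6.75 = -1.63 points, so the output gap is -3 × (-1.63) = 4.89%.
Actual GDP = 17664 × (1 + 4.89/100) = 17664 × 1.0489 ≈ 18528 billion.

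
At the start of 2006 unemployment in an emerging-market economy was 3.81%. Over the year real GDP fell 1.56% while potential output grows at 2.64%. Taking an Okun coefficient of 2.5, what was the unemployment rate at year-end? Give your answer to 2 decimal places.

Growth-rate Okun's law: g_Y = g_Y* - β × Δu, so Δu = (g_Y* - g_Y)/β.
Δu = (2.64 + 1.56)/2.5 = 4.2/2.5 = 1.68 percentage points.
Year-end unemployment = 3.81 + 1.68 = 5.49%.

5.49%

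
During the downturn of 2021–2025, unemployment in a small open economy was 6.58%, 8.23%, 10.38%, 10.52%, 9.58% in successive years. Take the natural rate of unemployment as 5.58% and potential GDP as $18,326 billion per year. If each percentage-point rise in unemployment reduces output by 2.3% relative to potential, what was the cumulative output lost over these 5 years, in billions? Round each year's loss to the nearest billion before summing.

Year 2021: gap = -2.3 × (6.58 - 5.58) = -2.3%, loss ≈ 18326 × 2.3/100 ≈ 421.
Year 2022: gap = -2.3 × (8.23 - 5.58) = -6.095%, loss ≈ 18326 × 6.095/100 ≈ 1117.
Year 2023: gap = -2.3 × (10.38 - 5.58) = -11.04%, loss ≈ 18326 × 11.04/100 ≈ 2023.
Year 2024: gap = -2.3 × (10.52 - 5.58) = -11.362%, loss ≈ 18326 × 11.362/100 ≈ 2082.
Year 2025: gap = -2.3 × (9.58 - 5.58) = -9.2%, loss ≈ 18326 × 9.2/100 ≈ 1686.
Total lost output = 421 + 1117 + 2023 + 2082 + 1686 = 7329 billion.

$7,329 billion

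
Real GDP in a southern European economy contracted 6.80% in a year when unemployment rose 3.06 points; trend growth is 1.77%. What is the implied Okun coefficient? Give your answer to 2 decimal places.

β ≈ 2.80

Growth form: g_Y = g_Y* - β × Δu, so β = (g_Y* - g_Y)/Δu.
β = (1.77 + 6.8)/3.06 = 8.57/3.06 = 2.80.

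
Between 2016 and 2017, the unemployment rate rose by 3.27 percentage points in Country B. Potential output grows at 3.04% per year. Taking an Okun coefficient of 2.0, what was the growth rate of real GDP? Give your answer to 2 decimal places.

Growth-rate Okun's law: g_Y = g_Y* - β × Δu.
g_Y = 3.04 - 2.0 × (3.27) = 3.04 - 6.54 = -3.5%, i.e. -3.50% to 2 d.p.

-3.50%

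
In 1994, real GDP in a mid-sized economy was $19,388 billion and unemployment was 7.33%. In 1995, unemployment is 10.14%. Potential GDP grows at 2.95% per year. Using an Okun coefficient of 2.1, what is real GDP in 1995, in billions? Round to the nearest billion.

Δu = 10.14 - 7.33 = 2.81 points.
Okun's law (growth form): g_Y = g_Y* - β × Δu = 2.95 - 2.1 × (2.81) = 2.95 - 5.901 = -2.951%.
Real GDP in the next year = 19388 × (1 - 2.951/100) = 19388 × 0.97049 ≈ 18816 billion.

$18,816 billion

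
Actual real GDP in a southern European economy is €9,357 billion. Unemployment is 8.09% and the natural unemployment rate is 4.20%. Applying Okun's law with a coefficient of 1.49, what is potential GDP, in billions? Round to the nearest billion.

Unemployment gap = 8.09 - 4.2 = 3.89 points, so output gap = -1.49 × 3.89 = -5.7961%.
Since Y = Y* × (1 + gap/100), Y* = 9357/0.942039 ≈ 9933 billion.

€9,933 billion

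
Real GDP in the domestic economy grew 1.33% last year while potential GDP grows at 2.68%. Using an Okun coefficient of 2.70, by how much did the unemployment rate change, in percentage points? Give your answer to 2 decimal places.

0.50 percentage points

Growth-rate Okun's law: g_Y = g_Y* - β × Δu, so Δu = (g_Y* - g_Y)/β.
Δu = (2.68 - 1.33)/2.70 = 1.35/2.70 = 0.50 percentage points.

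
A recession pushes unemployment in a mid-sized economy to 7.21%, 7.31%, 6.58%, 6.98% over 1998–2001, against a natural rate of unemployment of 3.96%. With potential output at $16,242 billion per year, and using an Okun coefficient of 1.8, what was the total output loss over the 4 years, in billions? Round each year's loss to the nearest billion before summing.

Year 1998: gap = -1.8 × (7.21 - 3.96) = -5.85%, loss ≈ 16242 × 5.85/100 ≈ 950.
Year 1999: gap = -1.8 × (7.31 - 3.96) = -6.03%, loss ≈ 16242 × 6.03/100 ≈ 979.
Year 2000: gap = -1.8 × (6.58 - 3.96) = -4.716%, loss ≈ 16242 × 4.716/100 ≈ 766.
Year 2001: gap = -1.8 × (6.98 - 3.96) = -5.436%, loss ≈ 16242 × 5.436/100 ≈ 883.
Total lost output = 950 + 979 + 766 + 883 = 3578 billion.

$3,578 billion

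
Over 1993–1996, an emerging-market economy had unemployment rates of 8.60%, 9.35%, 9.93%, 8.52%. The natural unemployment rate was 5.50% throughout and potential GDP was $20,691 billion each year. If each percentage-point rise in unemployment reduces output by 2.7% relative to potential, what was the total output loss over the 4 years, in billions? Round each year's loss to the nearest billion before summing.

$8,045 billion

Year 1993: gap = -2.7 × (8.6 - 5.5) = -8.37%, loss ≈ 20691 × 8.37/100 ≈ 1732.
Year 1994: gap = -2.7 × (9.35 - 5.5) = -10.395%, loss ≈ 20691 × 10.395/100 ≈ 2151.
Year 1995: gap = -2.7 × (9.93 - 5.5) = -11.961%, loss ≈ 20691 × 11.961/100 ≈ 2475.
Year 1996: gap = -2.7 × (8.52 - 5.5) = -8.154%, loss ≈ 20691 × 8.154/100 ≈ 1687.
Total lost output = 1732 + 2151 + 2475 + 1687 = 8045 billion.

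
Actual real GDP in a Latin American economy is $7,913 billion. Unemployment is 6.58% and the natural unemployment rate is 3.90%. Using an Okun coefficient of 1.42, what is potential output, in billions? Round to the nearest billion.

Unemployment gap = 6.58 - 3.9 = 2.68 points, so output gap = -1.42 × 2.68 = -3.8056%.
Since Y = Y* × (1 + gap/100), Y* = 7913/0.961944 ≈ 8226 billion.

$8,226 billion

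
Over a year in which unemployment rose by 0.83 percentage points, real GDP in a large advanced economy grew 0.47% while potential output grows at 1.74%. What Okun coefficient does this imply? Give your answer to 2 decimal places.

β ≈ 1.53

Growth form: g_Y = g_Y* - β × Δu, so β = (g_Y* - g_Y)/Δu.
β = (1.74 - 0.47)/0.83 = 1.27/0.83 = 1.53.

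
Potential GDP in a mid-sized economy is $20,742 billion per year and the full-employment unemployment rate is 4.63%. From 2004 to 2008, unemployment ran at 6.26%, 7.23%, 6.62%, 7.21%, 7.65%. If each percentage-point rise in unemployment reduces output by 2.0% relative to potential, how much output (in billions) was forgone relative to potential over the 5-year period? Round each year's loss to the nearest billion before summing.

Year 2004: gap = -2.0 × (6.26 - 4.63) = -3.26%, loss ≈ 20742 × 3.26/100 ≈ 676.
Year 2005: gap = -2.0 × (7.23 - 4.63) = -5.2%, loss ≈ 20742 × 5.2/100 ≈ 1079.
Year 2006: gap = -2.0 × (6.62 - 4.63) = -3.98%, loss ≈ 20742 × 3.98/100 ≈ 826.
Year 2007: gap = -2.0 × (7.21 - 4.63) = -5.16%, loss ≈ 20742 × 5.16/100 ≈ 1070.
Year 2008: gap = -2.0 × (7.65 - 4.63) = -6.04%, loss ≈ 20742 × 6.04/100 ≈ 1253.
Total lost output = 676 + 1079 + 826 + 1070 + 1253 = 4904 billion.

$4,904 billion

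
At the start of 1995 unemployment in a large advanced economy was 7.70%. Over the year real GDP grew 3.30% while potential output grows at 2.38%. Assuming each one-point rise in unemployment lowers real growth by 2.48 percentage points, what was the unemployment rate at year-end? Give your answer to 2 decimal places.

7.33%

Growth-rate Okun's law: g_Y = g_Y* - β × Δu, so Δu = (g_Y* - g_Y)/β.
Δu = (2.38 - 3.3)/2.48 = -0.92/2.48 = -0.37 percentage points.
Year-end unemployment = 7.7 - 0.37 = 7.33%.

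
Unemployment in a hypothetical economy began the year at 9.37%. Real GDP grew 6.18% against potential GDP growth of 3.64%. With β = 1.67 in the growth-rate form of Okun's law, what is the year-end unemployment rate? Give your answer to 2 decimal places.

7.85%

Growth-rate Okun's law: g_Y = g_Y* - β × Δu, so Δu = (g_Y* - g_Y)/β.
Δu = (3.64 - 6.18)/1.67 = -2.54/1.67 = -1.52 percentage points.
Year-end unemployment = 9.37 - 1.52 = 7.85%.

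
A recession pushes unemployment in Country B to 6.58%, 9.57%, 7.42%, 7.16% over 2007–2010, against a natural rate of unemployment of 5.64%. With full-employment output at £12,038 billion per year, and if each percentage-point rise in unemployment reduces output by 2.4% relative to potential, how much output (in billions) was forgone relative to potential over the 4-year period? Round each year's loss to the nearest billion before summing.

£2,360 billion

Year 2007: gap = -2.4 × (6.58 - 5.64) = -2.256%, loss ≈ 12038 × 2.256/100 ≈ 272.
Year 2008: gap = -2.4 × (9.57 - 5.64) = -9.432%, loss ≈ 12038 × 9.432/100 ≈ 1135.
Year 2009: gap = -2.4 × (7.42 - 5.64) = -4.272%, loss ≈ 12038 × 4.272/100 ≈ 514.
Year 2010: gap = -2.4 × (7.16 - 5.64) = -3.648%, loss ≈ 12038 × 3.648/100 ≈ 439.
Total lost output = 272 + 1135 + 514 + 439 = 2360 billion.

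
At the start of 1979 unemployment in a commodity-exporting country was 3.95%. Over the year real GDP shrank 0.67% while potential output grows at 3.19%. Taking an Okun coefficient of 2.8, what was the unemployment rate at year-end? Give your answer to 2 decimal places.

Growth-rate Okun's law: g_Y = g_Y* - β × Δu, so Δu = (g_Y* - g_Y)/β.
Δu = (3.19 + 0.67)/2.8 = 3.86/2.8 = 1.38 percentage points.
Year-end unemployment = 3.95 + 1.38 = 5.33%.

5.33%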